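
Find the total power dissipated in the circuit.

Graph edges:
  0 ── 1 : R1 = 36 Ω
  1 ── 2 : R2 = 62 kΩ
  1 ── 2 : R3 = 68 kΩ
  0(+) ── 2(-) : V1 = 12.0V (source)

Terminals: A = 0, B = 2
Nodal analysis, taking node 2 as the 0 V reference.
Source V1 fixes V_0 = 12 V.
KCL at each unknown node (sum of currents leaving = 0; resistances in Ω):
  Node 1: (V_1 - 12)/36 + (V_1 - 0)/62000 + (V_1 - 0)/68000 = 0
Collecting terms: 0.02781 × V_1 = 0.3333  =>  V_1 = 11.99 V
Power in each resistor, P = (ΔV)²/R:
  P_R1 = (12 - 11.99)²/36 = 0.000004918 W
  P_R2 = (11.99 - 0)²/62000 = 0.002317 W
  P_R3 = (11.99 - 0)²/68000 = 0.002113 W
P_total = P_R1 + P_R2 + P_R3 = 0.004435 W

Final answer: 0.004435 W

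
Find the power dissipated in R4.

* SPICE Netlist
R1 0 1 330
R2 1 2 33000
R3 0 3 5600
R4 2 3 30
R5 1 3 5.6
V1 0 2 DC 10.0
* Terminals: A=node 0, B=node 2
Nodal analysis, taking node 2 as the 0 V reference.
Source V1 fixes V_0 = 10 V.
KCL at each unknown node (sum of currents leaving = 0; resistances in Ω):
  Node 1: (V_1 - 10)/330 + (V_1 - 0)/33000 + (V_1 - V_3)/5.6 = 0
  Node 3: (V_3 - 10)/5600 + (V_3 - 0)/30 + (V_3 - V_1)/5.6 = 0
Collecting terms (coefficients in siemens):
  0.1816·V_1 - 0.1786·V_3 = 0.0303
  0.2121·V_3 - 0.1786·V_1 = 0.001786
Determinant D = (0.1816)(0.2121) - (-0.1786)(-0.1786) = 0.006633
V_1 = [(0.0303)(0.2121) - (-0.1786)(0.001786)]/D = 1.017 V
V_3 = [(0.1816)(0.001786) - (0.0303)(-0.1786)]/D = 0.8647 V
I_R4 = (V_2 - V_3)/R4 = (0 - 0.8647)/30 = -0.02882 A
P_R4 = I_R4² × R4 = (-0.02882)² × 30 = 0.02492 W

Final answer: 0.02492 W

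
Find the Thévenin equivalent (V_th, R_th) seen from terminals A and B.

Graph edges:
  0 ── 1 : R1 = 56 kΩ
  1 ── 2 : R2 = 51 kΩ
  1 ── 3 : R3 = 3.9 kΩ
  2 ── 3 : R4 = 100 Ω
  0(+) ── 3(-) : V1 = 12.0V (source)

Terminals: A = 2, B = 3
Step 1 — V_th is the open-circuit voltage V_A - V_B (nothing connected across the terminals).
Nodal analysis, taking node 3 as the 0 V reference.
Source V1 fixes V_0 = 12 V.
KCL at each unknown node (sum of currents leaving = 0; resistances in Ω):
  Node 1: (V_1 - 12)/56000 + (V_1 - V_2)/51000 + (V_1 - 0)/3900 = 0
  Node 2: (V_2 - V_1)/51000 + (V_2 - 0)/100 = 0
Collecting terms (coefficients in siemens):
  0.0002939·V_1 - 0.00001961·V_2 = 0.0002143
  0.01002·V_2 - 0.00001961·V_1 = 0
Determinant D = (0.0002939)(0.01002) - (-0.00001961)(-0.00001961) = 0.000002944
V_1 = [(0.0002143)(0.01002) - (-0.00001961)(0)]/D = 0.7293 V
V_2 = [(0.0002939)(0) - (0.0002143)(-0.00001961)]/D = 0.001427 V
V_th = V_2 - V_3 = 0.001427 - 0 = 0.001427 V
Step 2 — R_th: zero the source — replace V1 by a short circuit (node 3 merges into node 0) — and find the resistance seen between A (node 2) and B (node 0).
Reduce the network between node 2 (A) and node 0 (B) by series/parallel combination:
  Rp1 = R1 ‖ R3 (parallel, both between nodes 0 and 1) = 1/(1/56000 + 1/3900) = 3646 Ω
  Rs1 = R2 + Rp1 (series, joined only at node 1) = 51000 + 3646 = 54650 Ω
  Rp2 = R4 ‖ Rs1 (parallel, both between nodes 0 and 2) = 1/(1/100 + 1/54650) = 99.82 Ω
R_th = 99.82 Ω

Final answer: V_th = 0.001427 V, R_th = 99.82 Ω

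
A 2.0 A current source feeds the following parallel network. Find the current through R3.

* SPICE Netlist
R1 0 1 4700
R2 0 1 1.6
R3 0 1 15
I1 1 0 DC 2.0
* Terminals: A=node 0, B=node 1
All resistors sit directly between nodes 0 and 1, so they are in parallel and share one voltage V; the full source current 2 A splits among them.
1/R_par = 1/4700 + 1/1.6 + 1/15 = 0.6919 S  =>  R_par = 1.445 Ω
V = I × R_par = 2 × 1.445 = 2.891 V
I_R3 = V/R3 = 2.891/15 = 0.1927 A

Final answer: 0.1927 A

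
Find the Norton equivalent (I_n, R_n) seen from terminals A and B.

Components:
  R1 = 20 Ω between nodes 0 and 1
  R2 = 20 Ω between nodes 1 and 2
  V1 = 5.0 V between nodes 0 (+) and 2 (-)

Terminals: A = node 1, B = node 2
Find the Thévenin equivalent first; then I_n = V_th/R_th and R_n = R_th.
Step 1 — V_th is the open-circuit voltage V_A - V_B (nothing connected across the terminals).
Nodal analysis, taking node 2 as the 0 V reference.
Source V1 fixes V_0 = 5 V.
KCL at each unknown node (sum of currents leaving = 0; resistances in Ω):
  Node 1: (V_1 - 5)/20 + (V_1 - 0)/20 = 0
Collecting terms: 0.1 × V_1 = 0.25  =>  V_1 = 2.5 V
V_th = V_1 - V_2 = 2.5 - 0 = 2.5 V
Step 2 — R_th: zero the source — replace V1 by a short circuit (node 2 merges into node 0) — and find the resistance seen between A (node 1) and B (node 0).
Reduce the network between node 1 (A) and node 0 (B) by series/parallel combination:
  Rp1 = R1 ‖ R2 (parallel, both between nodes 0 and 1) = 1/(1/20 + 1/20) = 10 Ω
R_th = 10 Ω
I_n = V_th/R_th = 2.5/10 = 0.25 A, and R_n = R_th = 10 Ω

Final answer: I_n = 0.25 A, R_n = 10 Ω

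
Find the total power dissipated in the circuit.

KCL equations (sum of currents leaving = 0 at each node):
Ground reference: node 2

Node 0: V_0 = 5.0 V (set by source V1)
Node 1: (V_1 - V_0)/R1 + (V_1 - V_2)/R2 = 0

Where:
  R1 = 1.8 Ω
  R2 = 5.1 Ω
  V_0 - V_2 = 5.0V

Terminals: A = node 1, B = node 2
Nodal analysis, taking node 2 as the 0 V reference.
Source V1 fixes V_0 = 5 V.
KCL at each unknown node (sum of currents leaving = 0; resistances in Ω):
  Node 1: (V_1 - 5)/1.8 + (V_1 - 0)/5.1 = 0
Collecting terms: 0.7516 × V_1 = 2.778  =>  V_1 = 3.696 V
Power in each resistor, P = (ΔV)²/R:
  P_R1 = (5 - 3.696)²/1.8 = 0.9452 W
  P_R2 = (3.696 - 0)²/5.1 = 2.678 W
P_total = P_R1 + P_R2 = 3.623 W

Final answer: 3.623 W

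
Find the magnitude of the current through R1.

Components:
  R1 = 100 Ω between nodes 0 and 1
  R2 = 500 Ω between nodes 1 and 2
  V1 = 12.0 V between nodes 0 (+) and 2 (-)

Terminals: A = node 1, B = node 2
Nodal analysis, taking node 2 as the 0 V reference.
Source V1 fixes V_0 = 12 V.
KCL at each unknown node (sum of currents leaving = 0; resistances in Ω):
  Node 1: (V_1 - 12)/100 + (V_1 - 0)/500 = 0
Collecting terms: 0.012 × V_1 = 0.12  =>  V_1 = 10 V
I_R1 = (V_0 - V_1)/R1 = (12 - 10)/100 = 0.02 A
|I_R1| = 0.02 A

Final answer: |I_R1| = 0.02 A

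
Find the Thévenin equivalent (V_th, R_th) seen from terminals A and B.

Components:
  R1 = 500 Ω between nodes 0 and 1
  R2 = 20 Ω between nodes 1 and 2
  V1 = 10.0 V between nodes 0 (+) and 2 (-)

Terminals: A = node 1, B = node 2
Step 1 — V_th is the open-circuit voltage V_A - V_B (nothing connected across the terminals).
Nodal analysis, taking node 2 as the 0 V reference.
Source V1 fixes V_0 = 10 V.
KCL at each unknown node (sum of currents leaving = 0; resistances in Ω):
  Node 1: (V_1 - 10)/500 + (V_1 - 0)/20 = 0
Collecting terms: 0.052 × V_1 = 0.02  =>  V_1 = 0.3846 V
V_th = V_1 - V_2 = 0.3846 - 0 = 0.3846 V
Step 2 — R_th: zero the source — replace V1 by a short circuit (node 2 merges into node 0) — and find the resistance seen between A (node 1) and B (node 0).
Reduce the network between node 1 (A) and node 0 (B) by series/parallel combination:
  Rp1 = R1 ‖ R2 (parallel, both between nodes 0 and 1) = 1/(1/500 + 1/20) = 19.23 Ω
R_th = 19.23 Ω

Final answer: V_th = 0.3846 V, R_th = 19.23 Ω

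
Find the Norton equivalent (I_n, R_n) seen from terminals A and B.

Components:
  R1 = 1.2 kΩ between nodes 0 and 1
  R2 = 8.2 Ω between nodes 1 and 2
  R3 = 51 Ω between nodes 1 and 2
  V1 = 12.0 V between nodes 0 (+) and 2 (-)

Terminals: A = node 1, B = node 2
Find the Thévenin equivalent first; then I_n = V_th/R_th and R_n = R_th.
Step 1 — V_th is the open-circuit voltage V_A - V_B (nothing connected across the terminals).
Nodal analysis, taking node 2 as the 0 V reference.
Source V1 fixes V_0 = 12 V.
KCL at each unknown node (sum of currents leaving = 0; resistances in Ω):
  Node 1: (V_1 - 12)/1200 + (V_1 - 0)/8.2 + (V_1 - 0)/51 = 0
Collecting terms: 0.1424 × V_1 = 0.01  =>  V_1 = 0.07023 V
V_th = V_1 - V_2 = 0.07023 - 0 = 0.07023 V
Step 2 — R_th: zero the source — replace V1 by a short circuit (node 2 merges into node 0) — and find the resistance seen between A (node 1) and B (node 0).
Reduce the network between node 1 (A) and node 0 (B) by series/parallel combination:
  Rp1 = R1 ‖ R2 ‖ R3 (parallel, all between nodes 0 and 1) = 1/(1/1200 + 1/8.2 + 1/51) = 7.023 Ω
R_th = 7.023 Ω
I_n = V_th/R_th = 0.07023/7.023 = 0.01 A, and R_n = R_th = 7.023 Ω

Final answer: I_n = 0.01 A, R_n = 7.023 Ω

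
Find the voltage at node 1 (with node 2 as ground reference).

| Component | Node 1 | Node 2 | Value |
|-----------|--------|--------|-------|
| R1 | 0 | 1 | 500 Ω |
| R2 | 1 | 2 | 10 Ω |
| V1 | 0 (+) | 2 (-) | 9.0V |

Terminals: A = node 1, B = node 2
Nodal analysis, taking node 2 as the 0 V reference.
Source V1 fixes V_0 = 9 V.
KCL at each unknown node (sum of currents leaving = 0; resistances in Ω):
  Node 1: (V_1 - 9)/500 + (V_1 - 0)/10 = 0
Collecting terms: 0.102 × V_1 = 0.018  =>  V_1 = 0.1765 V
The requested potential is V_1 = 0.1765 V.

Final answer: V_1 = 0.1765 V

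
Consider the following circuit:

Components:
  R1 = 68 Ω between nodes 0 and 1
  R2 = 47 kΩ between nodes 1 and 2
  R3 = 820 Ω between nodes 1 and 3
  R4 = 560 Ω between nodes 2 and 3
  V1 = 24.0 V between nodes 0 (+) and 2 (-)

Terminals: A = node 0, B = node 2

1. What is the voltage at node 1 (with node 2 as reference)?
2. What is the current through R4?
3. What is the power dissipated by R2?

Nodal analysis, taking node 2 as the 0 V reference.
Source V1 fixes V_0 = 24 V.
KCL at each unknown node (sum of currents leaving = 0; resistances in Ω):
  Node 1: (V_1 - 24)/68 + (V_1 - 0)/47000 + (V_1 - V_3)/820 = 0
  Node 3: (V_3 - V_1)/820 + (V_3 - 0)/560 = 0
Collecting terms (coefficients in siemens):
  0.01595·V_1 - 0.00122·V_3 = 0.3529
  0.003005·V_3 - 0.00122·V_1 = 0
Determinant D = (0.01595)(0.003005) - (-0.00122)(-0.00122) = 0.00004644
V_1 = [(0.3529)(0.003005) - (-0.00122)(0)]/D = 22.84 V
V_3 = [(0.01595)(0) - (0.3529)(-0.00122)]/D = 9.269 V
Part 1:
  Read off the nodal solution: V_1 = 22.84 V
Part 2:
  I_R4 = (V_2 - V_3)/R4 = (0 - 9.269)/560 = -0.01655 A
  Magnitude: I_R4 = 0.01655 A
Part 3:
  I_R2 = (V_1 - V_2)/R2 = (22.84 - 0)/47000 = 0.000486 A
  P_R2 = I_R2² × R2 = (0.000486)² × 47000 = 0.0111 W

Final answers:
1. V_1 = 22.84 V
2. I_R4 = 0.01655 A
3. P_R2 = 0.0111 W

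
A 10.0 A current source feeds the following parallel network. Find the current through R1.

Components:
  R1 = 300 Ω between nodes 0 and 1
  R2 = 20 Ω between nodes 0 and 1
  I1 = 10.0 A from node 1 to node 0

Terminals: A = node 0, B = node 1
All resistors sit directly between nodes 0 and 1, so they are in parallel and share one voltage V; the full source current 10 A splits among them.
1/R_par = 1/300 + 1/20 = 0.05333 S  =>  R_par = 18.75 Ω
V = I × R_par = 10 × 18.75 = 187.5 V
I_R1 = V/R1 = 187.5/300 = 0.625 A

Final answer: 0.625 A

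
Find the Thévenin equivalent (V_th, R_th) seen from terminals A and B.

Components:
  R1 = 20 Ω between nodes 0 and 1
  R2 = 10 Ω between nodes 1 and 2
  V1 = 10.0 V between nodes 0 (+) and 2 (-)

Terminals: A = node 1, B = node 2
Step 1 — V_th is the open-circuit voltage V_A - V_B (nothing connected across the terminals).
Nodal analysis, taking node 2 as the 0 V reference.
Source V1 fixes V_0 = 10 V.
KCL at each unknown node (sum of currents leaving = 0; resistances in Ω):
  Node 1: (V_1 - 10)/20 + (V_1 - 0)/10 = 0
Collecting terms: 0.15 × V_1 = 0.5  =>  V_1 = 3.333 V
V_th = V_1 - V_2 = 3.333 - 0 = 3.333 V
Step 2 — R_th: zero the source — replace V1 by a short circuit (node 2 merges into node 0) — and find the resistance seen between A (node 1) and B (node 0).
Reduce the network between node 1 (A) and node 0 (B) by series/parallel combination:
  Rp1 = R1 ‖ R2 (parallel, both between nodes 0 and 1) = 1/(1/20 + 1/10) = 6.667 Ω
R_th = 6.667 Ω

Final answer: V_th = 3.333 V, R_th = 6.667 Ω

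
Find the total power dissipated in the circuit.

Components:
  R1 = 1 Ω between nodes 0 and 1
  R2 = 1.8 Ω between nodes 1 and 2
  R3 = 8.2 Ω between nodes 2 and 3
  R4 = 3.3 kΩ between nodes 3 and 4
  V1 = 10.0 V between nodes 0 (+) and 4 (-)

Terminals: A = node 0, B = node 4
Nodal analysis, taking node 4 as the 0 V reference.
Source V1 fixes V_0 = 10 V.
KCL at each unknown node (sum of currents leaving = 0; resistances in Ω):
  Node 1: (V_1 - 10)/1 + (V_1 - V_2)/1.8 = 0
  Node 2: (V_2 - V_1)/1.8 + (V_2 - V_3)/8.2 = 0
  Node 3: (V_3 - V_2)/8.2 + (V_3 - 0)/3300 = 0
Collecting terms (coefficients in siemens):
  1.556·V_1 - 0.5556·V_2 = 10
  0.6775·V_2 - 0.5556·V_1 - 0.122·V_3 = 0
  0.1223·V_3 - 0.122·V_2 = 0
Solving these 3 simultaneous equations (Gaussian elimination) gives:
  V_1 = 9.997 V, V_2 = 9.992 V, V_3 = 9.967 V
Power in each resistor, P = (ΔV)²/R:
  P_R1 = (10 - 9.997)²/1 = 0.000009122 W
  P_R2 = (9.997 - 9.992)²/1.8 = 0.00001642 W
  P_R3 = (9.992 - 9.967)²/8.2 = 0.0000748 W
  P_R4 = (9.967 - 0)²/3300 = 0.0301 W
P_total = P_R1 + P_R2 + P_R3 + P_R4 = 0.0302 W

Final answer: 0.0302 W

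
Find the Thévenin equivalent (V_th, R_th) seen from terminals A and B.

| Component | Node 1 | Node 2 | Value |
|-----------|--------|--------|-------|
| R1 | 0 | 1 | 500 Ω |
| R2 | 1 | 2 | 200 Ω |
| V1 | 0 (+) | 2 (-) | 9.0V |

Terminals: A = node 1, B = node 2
Step 1 — V_th is the open-circuit voltage V_A - V_B (nothing connected across the terminals).
Nodal analysis, taking node 2 as the 0 V reference.
Source V1 fixes V_0 = 9 V.
KCL at each unknown node (sum of currents leaving = 0; resistances in Ω):
  Node 1: (V_1 - 9)/500 + (V_1 - 0)/200 = 0
Collecting terms: 0.007 × V_1 = 0.018  =>  V_1 = 2.571 V
V_th = V_1 - V_2 = 2.571 - 0 = 2.571 V
Step 2 — R_th: zero the source — replace V1 by a short circuit (node 2 merges into node 0) — and find the resistance seen between A (node 1) and B (node 0).
Reduce the network between node 1 (A) and node 0 (B) by series/parallel combination:
  Rp1 = R1 ‖ R2 (parallel, both between nodes 0 and 1) = 1/(1/500 + 1/200) = 142.9 Ω
R_th = 142.9 Ω

Final answer: V_th = 2.571 V, R_th = 142.9 Ω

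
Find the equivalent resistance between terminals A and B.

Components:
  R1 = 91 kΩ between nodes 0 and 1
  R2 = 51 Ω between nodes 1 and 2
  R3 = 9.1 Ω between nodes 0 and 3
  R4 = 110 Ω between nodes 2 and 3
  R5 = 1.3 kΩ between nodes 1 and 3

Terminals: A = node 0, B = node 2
The network is not a plain series/parallel combination. Inject a 1 A test current into terminal A (node 0) and return it from terminal B (node 2); then R_eq = V_A / (1 A).
Nodal analysis, taking node 2 as the 0 V reference.
Current source I_test pushes 1 A into node 0 and draws it out of node 2.
KCL at each unknown node (sum of currents leaving = 0; resistances in Ω):
  Node 0: (V_0 - V_1)/91000 + (V_0 - V_3)/9.1 - 1 = 0
  Node 1: (V_1 - V_0)/91000 + (V_1 - 0)/51 + (V_1 - V_3)/1300 = 0
  Node 3: (V_3 - V_0)/9.1 + (V_3 - V_1)/1300 + (V_3 - 0)/110 = 0
Collecting terms (coefficients in siemens):
  0.1099·V_0 - 0.00001099·V_1 - 0.1099·V_3 = 1
  0.02039·V_1 - 0.00001099·V_0 - 0.0007692·V_3 = 0
  0.1198·V_3 - 0.1099·V_0 - 0.0007692·V_1 = 0
Solving these 3 simultaneous equations (Gaussian elimination) gives:
  V_0 = 110.7 V, V_1 = 3.893 V, V_3 = 101.6 V
R_eq = V_0 / 1 A = 110.7 Ω

Final answer: 110.7 Ω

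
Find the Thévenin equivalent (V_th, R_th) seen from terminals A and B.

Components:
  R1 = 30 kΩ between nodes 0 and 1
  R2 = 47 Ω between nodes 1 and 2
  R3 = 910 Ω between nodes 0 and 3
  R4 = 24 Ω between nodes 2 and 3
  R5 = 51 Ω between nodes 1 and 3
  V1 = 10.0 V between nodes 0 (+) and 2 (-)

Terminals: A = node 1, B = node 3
Step 1 — V_th is the open-circuit voltage V_A - V_B (nothing connected across the terminals).
Nodal analysis, taking node 2 as the 0 V reference.
Source V1 fixes V_0 = 10 V.
KCL at each unknown node (sum of currents leaving = 0; resistances in Ω):
  Node 1: (V_1 - 10)/30000 + (V_1 - 0)/47 + (V_1 - V_3)/51 = 0
  Node 3: (V_3 - 10)/910 + (V_3 - 0)/24 + (V_3 - V_1)/51 = 0
Collecting terms (coefficients in siemens):
  0.04092·V_1 - 0.01961·V_3 = 0.0003333
  0.06237·V_3 - 0.01961·V_1 = 0.01099
Determinant D = (0.04092)(0.06237) - (-0.01961)(-0.01961) = 0.002168
V_1 = [(0.0003333)(0.06237) - (-0.01961)(0.01099)]/D = 0.109 V
V_3 = [(0.04092)(0.01099) - (0.0003333)(-0.01961)]/D = 0.2104 V
V_th = V_1 - V_3 = 0.109 - 0.2104 = -0.1015 V
Step 2 — R_th: zero the source — replace V1 by a short circuit (node 2 merges into node 0) — and find the resistance seen between A (node 1) and B (node 3).
Reduce the network between node 1 (A) and node 3 (B) by series/parallel combination:
  Rp1 = R1 ‖ R2 (parallel, both between nodes 0 and 1) = 1/(1/30000 + 1/47) = 46.93 Ω
  Rp2 = R3 ‖ R4 (parallel, both between nodes 0 and 3) = 1/(1/910 + 1/24) = 23.38 Ω
  Rs1 = Rp1 + Rp2 (series, joined only at node 0) = 46.93 + 23.38 = 70.31 Ω
  Rp3 = R5 ‖ Rs1 (parallel, both between nodes 1 and 3) = 1/(1/51 + 1/70.31) = 29.56 Ω
R_th = 29.56 Ω

Final answer: V_th = -0.1015 V, R_th = 29.56 Ω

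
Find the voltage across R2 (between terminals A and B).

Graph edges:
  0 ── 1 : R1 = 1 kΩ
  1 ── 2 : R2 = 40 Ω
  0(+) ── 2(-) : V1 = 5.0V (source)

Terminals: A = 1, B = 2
R1 and R2 are in series across V1 (node 0 → node 1 → node 2), and the output A–B is taken across R2, so this is a voltage divider.
Series current: I = V1/(R1 + R2) = 5/(1000 + 40) = 5/1040 = 0.004808 A
V_R2 = I × R2 = V1 × R2/(R1 + R2) = 5 × 40/1040 = 0.1923 V

Final answer: 0.1923 V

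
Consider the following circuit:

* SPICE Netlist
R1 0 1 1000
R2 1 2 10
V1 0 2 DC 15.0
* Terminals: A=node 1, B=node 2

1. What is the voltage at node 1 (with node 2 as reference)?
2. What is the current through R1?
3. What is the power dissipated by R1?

Nodal analysis, taking node 2 as the 0 V reference.
Source V1 fixes V_0 = 15 V.
KCL at each unknown node (sum of currents leaving = 0; resistances in Ω):
  Node 1: (V_1 - 15)/1000 + (V_1 - 0)/10 = 0
Collecting terms: 0.101 × V_1 = 0.015  =>  V_1 = 0.1485 V
Part 1:
  Read off the nodal solution: V_1 = 0.1485 V
Part 2:
  I_R1 = (V_0 - V_1)/R1 = (15 - 0.1485)/1000 = 0.01485 A
  Magnitude: I_R1 = 0.01485 A
Part 3:
  I_R1 = (V_0 - V_1)/R1 = (15 - 0.1485)/1000 = 0.01485 A
  P_R1 = I_R1² × R1 = (0.01485)² × 1000 = 0.2206 W

Final answers:
1. V_1 = 0.1485 V
2. I_R1 = 0.01485 A
3. P_R1 = 0.2206 W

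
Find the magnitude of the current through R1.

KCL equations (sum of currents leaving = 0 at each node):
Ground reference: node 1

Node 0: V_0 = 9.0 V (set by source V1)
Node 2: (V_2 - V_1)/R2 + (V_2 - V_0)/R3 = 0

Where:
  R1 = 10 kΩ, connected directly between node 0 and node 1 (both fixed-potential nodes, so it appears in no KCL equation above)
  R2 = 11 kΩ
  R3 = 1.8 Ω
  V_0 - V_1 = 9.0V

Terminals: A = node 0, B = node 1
Nodal analysis, taking node 1 as the 0 V reference.
Source V1 fixes V_0 = 9 V.
KCL at each unknown node (sum of currents leaving = 0; resistances in Ω):
  Node 2: (V_2 - 0)/11000 + (V_2 - 9)/1.8 = 0
Collecting terms: 0.5556 × V_2 = 5  =>  V_2 = 8.999 V
I_R1 = (V_0 - V_1)/R1 = (9 - 0)/10000 = 0.0009 A
|I_R1| = 0.0009 A

Final answer: |I_R1| = 0.0009 A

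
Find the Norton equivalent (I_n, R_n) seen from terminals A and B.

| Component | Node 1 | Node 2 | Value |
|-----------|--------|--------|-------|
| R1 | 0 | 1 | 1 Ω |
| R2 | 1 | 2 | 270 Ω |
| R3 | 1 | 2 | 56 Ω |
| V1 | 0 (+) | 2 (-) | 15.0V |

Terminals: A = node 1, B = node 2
Find the Thévenin equivalent first; then I_n = V_th/R_th and R_n = R_th.
Step 1 — V_th is the open-circuit voltage V_A - V_B (nothing connected across the terminals).
Nodal analysis, taking node 2 as the 0 V reference.
Source V1 fixes V_0 = 15 V.
KCL at each unknown node (sum of currents leaving = 0; resistances in Ω):
  Node 1: (V_1 - 15)/1 + (V_1 - 0)/270 + (V_1 - 0)/56 = 0
Collecting terms: 1.022 × V_1 = 15  =>  V_1 = 14.68 V
V_th = V_1 - V_2 = 14.68 - 0 = 14.68 V
Step 2 — R_th: zero the source — replace V1 by a short circuit (node 2 merges into node 0) — and find the resistance seen between A (node 1) and B (node 0).
Reduce the network between node 1 (A) and node 0 (B) by series/parallel combination:
  Rp1 = R1 ‖ R2 ‖ R3 (parallel, all between nodes 0 and 1) = 1/(1/1 + 1/270 + 1/56) = 0.9789 Ω
R_th = 0.9789 Ω
I_n = V_th/R_th = 14.68/0.9789 = 15 A, and R_n = R_th = 0.9789 Ω

Final answer: I_n = 15 A, R_n = 0.9789 Ω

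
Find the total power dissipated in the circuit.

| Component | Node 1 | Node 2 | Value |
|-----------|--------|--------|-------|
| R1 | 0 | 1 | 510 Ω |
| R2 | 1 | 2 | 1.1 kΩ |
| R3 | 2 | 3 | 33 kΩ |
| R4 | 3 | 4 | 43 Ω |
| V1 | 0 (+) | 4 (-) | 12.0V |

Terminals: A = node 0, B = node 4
Nodal analysis, taking node 4 as the 0 V reference.
Source V1 fixes V_0 = 12 V.
KCL at each unknown node (sum of currents leaving = 0; resistances in Ω):
  Node 1: (V_1 - 12)/510 + (V_1 - V_2)/1100 = 0
  Node 2: (V_2 - V_1)/1100 + (V_2 - V_3)/33000 = 0
  Node 3: (V_3 - V_2)/33000 + (V_3 - 0)/43 = 0
Collecting terms (coefficients in siemens):
  0.00287·V_1 - 0.0009091·V_2 = 0.02353
  0.0009394·V_2 - 0.0009091·V_1 - 0.0000303·V_3 = 0
  0.02329·V_3 - 0.0000303·V_2 = 0
Solving these 3 simultaneous equations (Gaussian elimination) gives:
  V_1 = 11.82 V, V_2 = 11.44 V, V_3 = 0.01489 V
Power in each resistor, P = (ΔV)²/R:
  P_R1 = (12 - 11.82)²/510 = 0.00006116 W
  P_R2 = (11.82 - 11.44)²/1100 = 0.0001319 W
  P_R3 = (11.44 - 0.01489)²/33000 = 0.003957 W
  P_R4 = (0.01489 - 0)²/43 = 0.000005156 W
P_total = P_R1 + P_R2 + P_R3 + P_R4 = 0.004155 W

Final answer: 0.004155 W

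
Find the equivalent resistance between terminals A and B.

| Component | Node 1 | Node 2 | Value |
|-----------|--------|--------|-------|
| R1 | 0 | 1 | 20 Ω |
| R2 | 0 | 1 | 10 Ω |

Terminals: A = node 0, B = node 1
Reduce the network between node 0 (A) and node 1 (B) by series/parallel combination:
  Rp1 = R1 ‖ R2 (parallel, both between nodes 0 and 1) = 1/(1/20 + 1/10) = 6.667 Ω
R_eq = 6.667 Ω

Final answer: 6.667 Ω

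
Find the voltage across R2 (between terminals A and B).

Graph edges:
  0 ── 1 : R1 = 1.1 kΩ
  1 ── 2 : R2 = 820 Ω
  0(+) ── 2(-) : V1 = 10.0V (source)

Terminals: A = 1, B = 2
R1 and R2 are in series across V1 (node 0 → node 1 → node 2), and the output A–B is taken across R2, so this is a voltage divider.
Series current: I = V1/(R1 + R2) = 10/(1100 + 820) = 10/1920 = 0.005208 A
V_R2 = I × R2 = V1 × R2/(R1 + R2) = 10 × 820/1920 = 4.271 V

Final answer: 4.271 V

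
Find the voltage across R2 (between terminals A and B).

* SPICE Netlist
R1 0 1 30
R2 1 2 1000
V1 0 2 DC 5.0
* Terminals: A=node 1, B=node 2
R1 and R2 are in series across V1 (node 0 → node 1 → node 2), and the output A–B is taken across R2, so this is a voltage divider.
Series current: I = V1/(R1 + R2) = 5/(30 + 1000) = 5/1030 = 0.004854 A
V_R2 = I × R2 = V1 × R2/(R1 + R2) = 5 × 1000/1030 = 4.854 V

Final answer: 4.854 V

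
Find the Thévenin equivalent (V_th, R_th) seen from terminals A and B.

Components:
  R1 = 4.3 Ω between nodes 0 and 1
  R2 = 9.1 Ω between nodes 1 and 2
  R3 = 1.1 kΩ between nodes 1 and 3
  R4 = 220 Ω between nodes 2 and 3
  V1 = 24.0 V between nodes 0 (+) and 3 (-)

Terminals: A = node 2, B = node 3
Step 1 — V_th is the open-circuit voltage V_A - V_B (nothing connected across the terminals).
Nodal analysis, taking node 3 as the 0 V reference.
Source V1 fixes V_0 = 24 V.
KCL at each unknown node (sum of currents leaving = 0; resistances in Ω):
  Node 1: (V_1 - 24)/4.3 + (V_1 - V_2)/9.1 + (V_1 - 0)/1100 = 0
  Node 2: (V_2 - V_1)/9.1 + (V_2 - 0)/220 = 0
Collecting terms (coefficients in siemens):
  0.3434·V_1 - 0.1099·V_2 = 5.581
  0.1144·V_2 - 0.1099·V_1 = 0
Determinant D = (0.3434)(0.1144) - (-0.1099)(-0.1099) = 0.02722
V_1 = [(5.581)(0.1144) - (-0.1099)(0)]/D = 23.47 V
V_2 = [(0.3434)(0) - (5.581)(-0.1099)]/D = 22.54 V
V_th = V_2 - V_3 = 22.54 - 0 = 22.54 V
Step 2 — R_th: zero the source — replace V1 by a short circuit (node 3 merges into node 0) — and find the resistance seen between A (node 2) and B (node 0).
Reduce the network between node 2 (A) and node 0 (B) by series/parallel combination:
  Rp1 = R1 ‖ R3 (parallel, both between nodes 0 and 1) = 1/(1/4.3 + 1/1100) = 4.283 Ω
  Rs1 = R2 + Rp1 (series, joined only at node 1) = 9.1 + 4.283 = 13.38 Ω
  Rp2 = R4 ‖ Rs1 (parallel, both between nodes 0 and 2) = 1/(1/220 + 1/13.38) = 12.62 Ω
R_th = 12.62 Ω

Final answer: V_th = 22.54 V, R_th = 12.62 Ω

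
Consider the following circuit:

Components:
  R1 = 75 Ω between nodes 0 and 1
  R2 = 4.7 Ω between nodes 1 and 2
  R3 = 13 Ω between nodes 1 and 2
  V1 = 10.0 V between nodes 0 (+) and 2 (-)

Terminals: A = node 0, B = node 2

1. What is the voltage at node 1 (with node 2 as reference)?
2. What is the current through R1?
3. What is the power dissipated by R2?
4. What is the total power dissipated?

Nodal analysis, taking node 2 as the 0 V reference.
Source V1 fixes V_0 = 10 V.
KCL at each unknown node (sum of currents leaving = 0; resistances in Ω):
  Node 1: (V_1 - 10)/75 + (V_1 - 0)/4.7 + (V_1 - 0)/13 = 0
Collecting terms: 0.303 × V_1 = 0.1333  =>  V_1 = 0.44 V
Part 1:
  Read off the nodal solution: V_1 = 0.44 V
Part 2:
  I_R1 = (V_0 - V_1)/R1 = (10 - 0.44)/75 = 0.1275 A
  Magnitude: I_R1 = 0.1275 A
Part 3:
  I_R2 = (V_1 - V_2)/R2 = (0.44 - 0)/4.7 = 0.09362 A
  P_R2 = I_R2² × R2 = (0.09362)² × 4.7 = 0.04119 W
Part 4:
  Power in each resistor, P = (ΔV)²/R:
    P_R1 = (10 - 0.44)²/75 = 1.219 W
    P_R2 = (0.44 - 0)²/4.7 = 0.04119 W
    P_R3 = (0.44 - 0)²/13 = 0.01489 W
  P_total = P_R1 + P_R2 + P_R3 = 1.275 W

Final answers:
1. V_1 = 0.44 V
2. I_R1 = 0.1275 A
3. P_R2 = 0.04119 W
4. P_total = 1.275 W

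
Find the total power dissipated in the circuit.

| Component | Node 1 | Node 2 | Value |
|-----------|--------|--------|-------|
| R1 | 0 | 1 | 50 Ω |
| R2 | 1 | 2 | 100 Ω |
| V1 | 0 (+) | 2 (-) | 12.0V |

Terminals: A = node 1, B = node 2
Nodal analysis, taking node 2 as the 0 V reference.
Source V1 fixes V_0 = 12 V.
KCL at each unknown node (sum of currents leaving = 0; resistances in Ω):
  Node 1: (V_1 - 12)/50 + (V_1 - 0)/100 = 0
Collecting terms: 0.03 × V_1 = 0.24  =>  V_1 = 8 V
Power in each resistor, P = (ΔV)²/R:
  P_R1 = (12 - 8)²/50 = 0.32 W
  P_R2 = (8 - 0)²/100 = 0.64 W
P_total = P_R1 + P_R2 = 0.96 W

Final answer: 0.96 W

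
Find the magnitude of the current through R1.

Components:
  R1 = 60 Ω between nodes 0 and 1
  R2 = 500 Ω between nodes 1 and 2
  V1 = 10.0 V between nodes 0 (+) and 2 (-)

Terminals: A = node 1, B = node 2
Nodal analysis, taking node 2 as the 0 V reference.
Source V1 fixes V_0 = 10 V.
KCL at each unknown node (sum of currents leaving = 0; resistances in Ω):
  Node 1: (V_1 - 10)/60 + (V_1 - 0)/500 = 0
Collecting terms: 0.01867 × V_1 = 0.1667  =>  V_1 = 8.929 V
I_R1 = (V_0 - V_1)/R1 = (10 - 8.929)/60 = 0.01786 A
|I_R1| = 0.01786 A

Final answer: |I_R1| = 0.01786 A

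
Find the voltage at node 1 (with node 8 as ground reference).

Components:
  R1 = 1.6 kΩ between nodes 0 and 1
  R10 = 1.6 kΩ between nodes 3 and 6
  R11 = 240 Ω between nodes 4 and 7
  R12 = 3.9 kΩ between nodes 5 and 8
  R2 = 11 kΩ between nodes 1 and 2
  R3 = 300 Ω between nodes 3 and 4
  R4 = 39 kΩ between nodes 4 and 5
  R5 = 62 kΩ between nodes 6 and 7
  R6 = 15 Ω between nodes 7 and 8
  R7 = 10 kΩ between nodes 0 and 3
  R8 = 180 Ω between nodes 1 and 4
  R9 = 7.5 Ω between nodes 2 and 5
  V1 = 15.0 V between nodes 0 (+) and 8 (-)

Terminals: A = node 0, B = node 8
Nodal analysis, taking node 8 as the 0 V reference.
Source V1 fixes V_0 = 15 V.
KCL at each unknown node (sum of currents leaving = 0; resistances in Ω):
  Node 1: (V_1 - 15)/1600 + (V_1 - V_2)/11000 + (V_1 - V_4)/180 = 0
  Node 2: (V_2 - V_1)/11000 + (V_2 - V_5)/7.5 = 0
  Node 3: (V_3 - V_4)/300 + (V_3 - 15)/10000 + (V_3 - V_6)/1600 = 0
  Node 4: (V_4 - V_3)/300 + (V_4 - V_5)/39000 + (V_4 - V_1)/180 + (V_4 - V_7)/240 = 0
  Node 5: (V_5 - V_4)/39000 + (V_5 - V_2)/7.5 + (V_5 - 0)/3900 = 0
  Node 6: (V_6 - V_7)/62000 + (V_6 - V_3)/1600 = 0
  Node 7: (V_7 - V_6)/62000 + (V_7 - 0)/15 + (V_7 - V_4)/240 = 0
Collecting terms (coefficients in siemens):
  0.006271·V_1 - 0.00009091·V_2 - 0.005556·V_4 = 0.009375
  0.1334·V_2 - 0.00009091·V_1 - 0.1333·V_5 = 0
  0.004058·V_3 - 0.003333·V_4 - 0.000625·V_6 = 0.0015
  0.01308·V_4 - 0.005556·V_1 - 0.003333·V_3 - 0.00002564·V_5 - 0.004167·V_7 = 0
  0.1336·V_5 - 0.1333·V_2 - 0.00002564·V_4 = 0
  0.0006411·V_6 - 0.000625·V_3 - 0.00001613·V_7 = 0
  0.07085·V_7 - 0.004167·V_4 - 0.00001613·V_6 = 0
Solving these 7 simultaneous equations (Gaussian elimination) gives:
  V_1 = 3.37 V, V_2 = 0.9672 V, V_3 = 2.466 V, V_4 = 2.101 V
  V_5 = 0.9655 V, V_6 = 2.407 V, V_7 = 0.1241 V
The requested potential is V_1 = 3.37 V.

Final answer: V_1 = 3.37 V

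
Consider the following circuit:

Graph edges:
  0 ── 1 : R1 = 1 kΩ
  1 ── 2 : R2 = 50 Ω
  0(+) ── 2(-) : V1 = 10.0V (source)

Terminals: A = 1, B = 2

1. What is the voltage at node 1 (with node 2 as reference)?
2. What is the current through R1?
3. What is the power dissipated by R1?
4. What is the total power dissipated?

Nodal analysis, taking node 2 as the 0 V reference.
Source V1 fixes V_0 = 10 V.
KCL at each unknown node (sum of currents leaving = 0; resistances in Ω):
  Node 1: (V_1 - 10)/1000 + (V_1 - 0)/50 = 0
Collecting terms: 0.021 × V_1 = 0.01  =>  V_1 = 0.4762 V
Part 1:
  Read off the nodal solution: V_1 = 0.4762 V
Part 2:
  I_R1 = (V_0 - V_1)/R1 = (10 - 0.4762)/1000 = 0.009524 A
  Magnitude: I_R1 = 0.009524 A
Part 3:
  I_R1 = (V_0 - V_1)/R1 = (10 - 0.4762)/1000 = 0.009524 A
  P_R1 = I_R1² × R1 = (0.009524)² × 1000 = 0.0907 W
Part 4:
  Power in each resistor, P = (ΔV)²/R:
    P_R1 = (10 - 0.4762)²/1000 = 0.0907 W
    P_R2 = (0.4762 - 0)²/50 = 0.004535 W
  P_total = P_R1 + P_R2 = 0.09524 W

Final answers:
1. V_1 = 0.4762 V
2. I_R1 = 0.009524 A
3. P_R1 = 0.0907 W
4. P_total = 0.09524 W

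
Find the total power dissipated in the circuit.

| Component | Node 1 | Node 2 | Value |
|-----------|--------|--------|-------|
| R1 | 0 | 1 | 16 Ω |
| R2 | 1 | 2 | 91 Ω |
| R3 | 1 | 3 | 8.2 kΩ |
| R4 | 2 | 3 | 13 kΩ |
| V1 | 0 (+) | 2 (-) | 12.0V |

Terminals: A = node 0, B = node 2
Nodal analysis, taking node 2 as the 0 V reference.
Source V1 fixes V_0 = 12 V.
KCL at each unknown node (sum of currents leaving = 0; resistances in Ω):
  Node 1: (V_1 - 12)/16 + (V_1 - 0)/91 + (V_1 - V_3)/8200 = 0
  Node 3: (V_3 - V_1)/8200 + (V_3 - 0)/13000 = 0
Collecting terms (coefficients in siemens):
  0.07361·V_1 - 0.000122·V_3 = 0.75
  0.0001989·V_3 - 0.000122·V_1 = 0
Determinant D = (0.07361)(0.0001989) - (-0.000122)(-0.000122) = 0.00001462
V_1 = [(0.75)(0.0001989) - (-0.000122)(0)]/D = 10.2 V
V_3 = [(0.07361)(0) - (0.75)(-0.000122)]/D = 6.254 V
Power in each resistor, P = (ΔV)²/R:
  P_R1 = (12 - 10.2)²/16 = 0.2027 W
  P_R2 = (10.2 - 0)²/91 = 1.143 W
  P_R3 = (10.2 - 6.254)²/8200 = 0.001898 W
  P_R4 = (0 - 6.254)²/13000 = 0.003009 W
P_total = P_R1 + P_R2 + P_R3 + P_R4 = 1.351 W

Final answer: 1.351 W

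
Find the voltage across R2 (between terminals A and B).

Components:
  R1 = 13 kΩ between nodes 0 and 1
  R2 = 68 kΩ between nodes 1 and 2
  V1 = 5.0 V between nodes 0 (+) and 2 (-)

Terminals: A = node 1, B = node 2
R1 and R2 are in series across V1 (node 0 → node 1 → node 2), and the output A–B is taken across R2, so this is a voltage divider.
Series current: I = V1/(R1 + R2) = 5/(13000 + 68000) = 5/81000 = 0.00006173 A
V_R2 = I × R2 = V1 × R2/(R1 + R2) = 5 × 68000/81000 = 4.198 V

Final answer: 4.198 V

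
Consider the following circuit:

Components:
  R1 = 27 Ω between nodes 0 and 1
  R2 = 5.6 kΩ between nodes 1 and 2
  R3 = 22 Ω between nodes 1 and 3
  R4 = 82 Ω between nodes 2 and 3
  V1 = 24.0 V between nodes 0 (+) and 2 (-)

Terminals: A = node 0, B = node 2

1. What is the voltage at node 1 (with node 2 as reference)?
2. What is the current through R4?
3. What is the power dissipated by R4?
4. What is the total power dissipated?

Nodal analysis, taking node 2 as the 0 V reference.
Source V1 fixes V_0 = 24 V.
KCL at each unknown node (sum of currents leaving = 0; resistances in Ω):
  Node 1: (V_1 - 24)/27 + (V_1 - 0)/5600 + (V_1 - V_3)/22 = 0
  Node 3: (V_3 - V_1)/22 + (V_3 - 0)/82 = 0
Collecting terms (coefficients in siemens):
  0.08267·V_1 - 0.04545·V_3 = 0.8889
  0.05765·V_3 - 0.04545·V_1 = 0
Determinant D = (0.08267)(0.05765) - (-0.04545)(-0.04545) = 0.0027
V_1 = [(0.8889)(0.05765) - (-0.04545)(0)]/D = 18.98 V
V_3 = [(0.08267)(0) - (0.8889)(-0.04545)]/D = 14.97 V
Part 1:
  Read off the nodal solution: V_1 = 18.98 V
Part 2:
  I_R4 = (V_2 - V_3)/R4 = (0 - 14.97)/82 = -0.1825 A
  Magnitude: I_R4 = 0.1825 A
Part 3:
  I_R4 = (V_2 - V_3)/R4 = (0 - 14.97)/82 = -0.1825 A
  P_R4 = I_R4² × R4 = (-0.1825)² × 82 = 2.731 W
Part 4:
  Power in each resistor, P = (ΔV)²/R:
    P_R1 = (24 - 18.98)²/27 = 0.9331 W
    P_R2 = (18.98 - 0)²/5600 = 0.06433 W
    P_R3 = (18.98 - 14.97)²/22 = 0.7328 W
    P_R4 = (0 - 14.97)²/82 = 2.731 W
  P_total = P_R1 + P_R2 + P_R3 + P_R4 = 4.462 W

Final answers:
1. V_1 = 18.98 V
2. I_R4 = 0.1825 A
3. P_R4 = 2.731 W
4. P_total = 4.462 W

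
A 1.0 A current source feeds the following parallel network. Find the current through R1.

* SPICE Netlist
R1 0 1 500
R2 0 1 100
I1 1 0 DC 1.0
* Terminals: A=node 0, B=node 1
All resistors sit directly between nodes 0 and 1, so they are in parallel and share one voltage V; the full source current 1 A splits among them.
1/R_par = 1/500 + 1/100 = 0.012 S  =>  R_par = 83.33 Ω
V = I × R_par = 1 × 83.33 = 83.33 V
I_R1 = V/R1 = 83.33/500 = 0.1667 A

Final answer: 0.1667 A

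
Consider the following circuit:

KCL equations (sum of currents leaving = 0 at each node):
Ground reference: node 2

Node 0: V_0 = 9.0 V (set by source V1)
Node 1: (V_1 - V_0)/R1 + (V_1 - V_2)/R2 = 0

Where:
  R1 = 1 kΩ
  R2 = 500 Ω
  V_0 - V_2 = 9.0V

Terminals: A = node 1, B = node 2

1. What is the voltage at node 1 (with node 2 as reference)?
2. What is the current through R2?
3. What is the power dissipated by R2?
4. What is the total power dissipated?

Nodal analysis, taking node 2 as the 0 V reference.
Source V1 fixes V_0 = 9 V.
KCL at each unknown node (sum of currents leaving = 0; resistances in Ω):
  Node 1: (V_1 - 9)/1000 + (V_1 - 0)/500 = 0
Collecting terms: 0.003 × V_1 = 0.009  =>  V_1 = 3 V
Part 1:
  Read off the nodal solution: V_1 = 3 V
Part 2:
  I_R2 = (V_1 - V_2)/R2 = (3 - 0)/500 = 0.006 A
  Magnitude: I_R2 = 0.006 A
Part 3:
  I_R2 = (V_1 - V_2)/R2 = (3 - 0)/500 = 0.006 A
  P_R2 = I_R2² × R2 = (0.006)² × 500 = 0.018 W
Part 4:
  Power in each resistor, P = (ΔV)²/R:
    P_R1 = (9 - 3)²/1000 = 0.036 W
    P_R2 = (3 - 0)²/500 = 0.018 W
  P_total = P_R1 + P_R2 = 0.054 W

Final answers:
1. V_1 = 3 V
2. I_R2 = 0.006 A
3. P_R2 = 0.018 W
4. P_total = 0.054 W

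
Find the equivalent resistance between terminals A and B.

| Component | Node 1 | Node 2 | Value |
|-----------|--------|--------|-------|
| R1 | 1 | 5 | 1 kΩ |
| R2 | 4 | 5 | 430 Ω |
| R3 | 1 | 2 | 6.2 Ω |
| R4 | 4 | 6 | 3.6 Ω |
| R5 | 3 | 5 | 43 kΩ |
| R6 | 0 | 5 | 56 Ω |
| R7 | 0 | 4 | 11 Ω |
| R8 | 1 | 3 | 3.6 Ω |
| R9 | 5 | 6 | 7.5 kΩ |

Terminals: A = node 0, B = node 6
The network is not a plain series/parallel combination. Inject a 1 A test current into terminal A (node 0) and return it from terminal B (node 6); then R_eq = V_A / (1 A).
Nodal analysis, taking node 6 as the 0 V reference.
Current source I_test pushes 1 A into node 0 and draws it out of node 6.
KCL at each unknown node (sum of currents leaving = 0; resistances in Ω):
  Node 0: (V_0 - V_5)/56 + (V_0 - V_4)/11 - 1 = 0
  Node 1: (V_1 - V_5)/1000 + (V_1 - V_2)/6.2 + (V_1 - V_3)/3.6 = 0
  Node 2: (V_2 - V_1)/6.2 = 0
  Node 3: (V_3 - V_1)/3.6 + (V_3 - V_5)/43000 = 0
  Node 4: (V_4 - V_0)/11 + (V_4 - V_5)/430 + (V_4 - 0)/3.6 = 0
  Node 5: (V_5 - V_0)/56 + (V_5 - V_1)/1000 + (V_5 - V_3)/43000 + (V_5 - V_4)/430 + (V_5 - 0)/7500 = 0
Collecting terms (coefficients in siemens):
  0.1088·V_0 - 0.09091·V_4 - 0.01786·V_5 = 1
  0.4401·V_1 - 0.1613·V_2 - 0.2778·V_3 - 0.001·V_5 = 0
  0.1613·V_2 - 0.1613·V_1 = 0
  0.2778·V_3 - 0.2778·V_1 - 0.00002326·V_5 = 0
  0.371·V_4 - 0.09091·V_0 - 0.002326·V_5 = 0
  0.02134·V_5 - 0.01786·V_0 - 0.001·V_1 - 0.00002326·V_3 - 0.002326·V_4 = 0
Solving these 6 simultaneous equations (Gaussian elimination) gives:
  V_0 = 14.33 V, V_1 = 13.01 V, V_2 = 13.01 V, V_3 = 13.01 V
  V_4 = 3.594 V, V_5 = 13.01 V
R_eq = V_0 / 1 A = 14.33 Ω

Final answer: 14.33 Ω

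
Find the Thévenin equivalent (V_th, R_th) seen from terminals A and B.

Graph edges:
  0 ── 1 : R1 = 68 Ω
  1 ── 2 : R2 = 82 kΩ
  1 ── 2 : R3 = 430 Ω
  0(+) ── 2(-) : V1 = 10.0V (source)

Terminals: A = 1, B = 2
Step 1 — V_th is the open-circuit voltage V_A - V_B (nothing connected across the terminals).
Nodal analysis, taking node 2 as the 0 V reference.
Source V1 fixes V_0 = 10 V.
KCL at each unknown node (sum of currents leaving = 0; resistances in Ω):
  Node 1: (V_1 - 10)/68 + (V_1 - 0)/82000 + (V_1 - 0)/430 = 0
Collecting terms: 0.01704 × V_1 = 0.1471  =>  V_1 = 8.628 V
V_th = V_1 - V_2 = 8.628 - 0 = 8.628 V
Step 2 — R_th: zero the source — replace V1 by a short circuit (node 2 merges into node 0) — and find the resistance seen between A (node 1) and B (node 0).
Reduce the network between node 1 (A) and node 0 (B) by series/parallel combination:
  Rp1 = R1 ‖ R2 ‖ R3 (parallel, all between nodes 0 and 1) = 1/(1/68 + 1/82000 + 1/430) = 58.67 Ω
R_th = 58.67 Ω

Final answer: V_th = 8.628 V, R_th = 58.67 Ω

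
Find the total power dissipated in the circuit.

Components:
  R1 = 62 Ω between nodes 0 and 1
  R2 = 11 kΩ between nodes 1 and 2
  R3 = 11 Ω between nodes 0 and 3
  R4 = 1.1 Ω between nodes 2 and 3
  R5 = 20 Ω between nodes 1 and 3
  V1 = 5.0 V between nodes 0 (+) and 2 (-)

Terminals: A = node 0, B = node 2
Nodal analysis, taking node 2 as the 0 V reference.
Source V1 fixes V_0 = 5 V.
KCL at each unknown node (sum of currents leaving = 0; resistances in Ω):
  Node 1: (V_1 - 5)/62 + (V_1 - 0)/11000 + (V_1 - V_3)/20 = 0
  Node 3: (V_3 - 5)/11 + (V_3 - 0)/1.1 + (V_3 - V_1)/20 = 0
Collecting terms (coefficients in siemens):
  0.06622·V_1 - 0.05·V_3 = 0.08065
  1.05·V_3 - 0.05·V_1 = 0.4545
Determinant D = (0.06622)(1.05) - (-0.05)(-0.05) = 0.06703
V_1 = [(0.08065)(1.05) - (-0.05)(0.4545)]/D = 1.602 V
V_3 = [(0.06622)(0.4545) - (0.08065)(-0.05)]/D = 0.5092 V
Power in each resistor, P = (ΔV)²/R:
  P_R1 = (5 - 1.602)²/62 = 0.1862 W
  P_R2 = (1.602 - 0)²/11000 = 0.0002334 W
  P_R3 = (5 - 0.5092)²/11 = 1.833 W
  P_R4 = (0 - 0.5092)²/1.1 = 0.2357 W
  P_R5 = (1.602 - 0.5092)²/20 = 0.05974 W
P_total = P_R1 + P_R2 + P_R3 + P_R4 + P_R5 = 2.315 W

Final answer: 2.315 W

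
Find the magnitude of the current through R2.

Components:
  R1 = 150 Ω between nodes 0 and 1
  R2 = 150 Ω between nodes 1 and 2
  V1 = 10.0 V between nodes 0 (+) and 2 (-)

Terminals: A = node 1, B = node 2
Nodal analysis, taking node 2 as the 0 V reference.
Source V1 fixes V_0 = 10 V.
KCL at each unknown node (sum of currents leaving = 0; resistances in Ω):
  Node 1: (V_1 - 10)/150 + (V_1 - 0)/150 = 0
Collecting terms: 0.01333 × V_1 = 0.06667  =>  V_1 = 5 V
I_R2 = (V_1 - V_2)/R2 = (5 - 0)/150 = 0.03333 A
|I_R2| = 0.03333 A

Final answer: |I_R2| = 0.03333 A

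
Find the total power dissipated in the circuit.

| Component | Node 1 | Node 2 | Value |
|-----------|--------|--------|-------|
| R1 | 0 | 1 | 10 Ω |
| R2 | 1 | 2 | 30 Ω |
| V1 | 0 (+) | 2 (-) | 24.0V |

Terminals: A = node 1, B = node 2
Nodal analysis, taking node 2 as the 0 V reference.
Source V1 fixes V_0 = 24 V.
KCL at each unknown node (sum of currents leaving = 0; resistances in Ω):
  Node 1: (V_1 - 24)/10 + (V_1 - 0)/30 = 0
Collecting terms: 0.1333 × V_1 = 2.4  =>  V_1 = 18 V
Power in each resistor, P = (ΔV)²/R:
  P_R1 = (24 - 18)²/10 = 3.6 W
  P_R2 = (18 - 0)²/30 = 10.8 W
P_total = P_R1 + P_R2 = 14.4 W

Final answer: 14.4 W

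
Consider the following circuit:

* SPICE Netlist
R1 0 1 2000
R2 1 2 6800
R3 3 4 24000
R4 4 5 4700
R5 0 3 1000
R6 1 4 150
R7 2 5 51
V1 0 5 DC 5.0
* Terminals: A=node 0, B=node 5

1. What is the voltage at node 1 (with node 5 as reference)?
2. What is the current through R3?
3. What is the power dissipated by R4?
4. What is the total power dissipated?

Nodal analysis, taking node 5 as the 0 V reference.
Source V1 fixes V_0 = 5 V.
KCL at each unknown node (sum of currents leaving = 0; resistances in Ω):
  Node 1: (V_1 - 5)/2000 + (V_1 - V_2)/6800 + (V_1 - V_4)/150 = 0
  Node 2: (V_2 - V_1)/6800 + (V_2 - 0)/51 = 0
  Node 3: (V_3 - V_4)/24000 + (V_3 - 5)/1000 = 0
  Node 4: (V_4 - V_3)/24000 + (V_4 - 0)/4700 + (V_4 - V_1)/150 = 0
Collecting terms (coefficients in siemens):
  0.007314·V_1 - 0.0001471·V_2 - 0.006667·V_4 = 0.0025
  0.01975·V_2 - 0.0001471·V_1 = 0
  0.001042·V_3 - 0.00004167·V_4 = 0.005
  0.006921·V_4 - 0.006667·V_1 - 0.00004167·V_3 = 0
Solving these 4 simultaneous equations (Gaussian elimination) gives:
  V_1 = 3.027 V, V_2 = 0.02254 V, V_3 = 4.918 V, V_4 = 2.946 V
Part 1:
  Read off the nodal solution: V_1 = 3.027 V
Part 2:
  I_R3 = (V_3 - V_4)/R3 = (4.918 - 2.946)/24000 = 0.00008218 A
  Magnitude: I_R3 = 0.00008218 A
Part 3:
  I_R4 = (V_4 - V_5)/R4 = (2.946 - 0)/4700 = 0.0006267 A
  P_R4 = I_R4² × R4 = (0.0006267)² × 4700 = 0.001846 W
Part 4:
  Power in each resistor, P = (ΔV)²/R:
    P_R1 = (5 - 3.027)²/2000 = 0.001946 W
    P_R2 = (3.027 - 0.02254)²/6800 = 0.001328 W
    P_R3 = (4.918 - 2.946)²/24000 = 0.0001621 W
    P_R4 = (2.946 - 0)²/4700 = 0.001846 W
    P_R5 = (5 - 4.918)²/1000 = 0.000006753 W
    P_R6 = (3.027 - 2.946)²/150 = 0.00004448 W
    P_R7 = (0.02254 - 0)²/51 = 0.000009957 W
  P_total = P_R1 + P_R2 + P_R3 + P_R4 + P_R5 + P_R6 + P_R7 = 0.005343 W

Final answers:
1. V_1 = 3.027 V
2. I_R3 = 8.218e-05 A
3. P_R4 = 0.001846 W
4. P_total = 0.005343 W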